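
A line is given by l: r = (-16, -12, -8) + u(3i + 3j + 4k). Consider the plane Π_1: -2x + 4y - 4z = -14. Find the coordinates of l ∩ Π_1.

Substitute r = (-16, -12, -8) + t(3, 3, 4) into the plane: 16 + (-10)t = -14, so t = 3.
Intersection: (-16, -12, -8) + 3·(3, 3, 4) = (-7, -3, 4).

(-7, -3, 4)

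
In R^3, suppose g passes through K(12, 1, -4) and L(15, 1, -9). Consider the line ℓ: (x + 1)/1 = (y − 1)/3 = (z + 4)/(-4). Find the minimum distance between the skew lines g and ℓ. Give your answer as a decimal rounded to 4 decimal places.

10.3495

A direction vector for g is L − K = (3, 0, -5).
ℓ has direction (1, 3, -4) through (-1, 1, -4).
Common perpendicular direction n = (3, 0, -5) × (1, 3, -4) = (15, 7, 9).
With w = (-1, 1, -4) − (12, 1, -4) = (-13, 0, 0), w · n = -195.
Distance = |w · n| / |n| = |-195| / √355 ≈ 10.3495.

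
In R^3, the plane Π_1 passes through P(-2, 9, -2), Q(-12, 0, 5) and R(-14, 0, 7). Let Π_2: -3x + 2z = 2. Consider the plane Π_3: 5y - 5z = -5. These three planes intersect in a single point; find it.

PQ = (-10, -9, 7), PR = (-12, -9, 9); a normal to Π_1 is PQ × PR = (-18, 6, -18).
Using P: Π_1 has equation -18x + 6y - 18z = 126.
Solving the 3×3 linear system -18x + 6y - 18z = 126, -3x + 2z = 2, 5y - 5z = -5 (e.g. by elimination or Cramer's rule, determinant = 360) gives (-4, -6, -5).

(-4, -6, -5)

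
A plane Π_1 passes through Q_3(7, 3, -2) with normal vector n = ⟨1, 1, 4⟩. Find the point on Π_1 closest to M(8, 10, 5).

(6, 8, -3)

Π_1: n·r = n·Q_3 gives x + y + 4z = 2.
Foot = M − λn with λ = (n·M − d)/|n|² = (38 − 2)/18 = 2.
Foot = (8, 10, 5) − 2·(1, 1, 4) = (6, 8, -3).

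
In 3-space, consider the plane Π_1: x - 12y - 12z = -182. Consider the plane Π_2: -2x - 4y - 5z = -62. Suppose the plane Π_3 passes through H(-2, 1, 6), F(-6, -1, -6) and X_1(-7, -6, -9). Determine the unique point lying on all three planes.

(-2, 9, 6)

HF = (-4, -2, -12), HX_1 = (-5, -7, -15); a normal to Π_3 is HF × HX_1 = (-54, 0, 18).
Using H: Π_3 has equation -54x + 18z = 216.
Solving the 3×3 linear system x - 12y - 12z = -182, -2x - 4y - 5z = -62, -54x + 18z = 216 (e.g. by elimination or Cramer's rule, determinant = -1152) gives (-2, 9, 6).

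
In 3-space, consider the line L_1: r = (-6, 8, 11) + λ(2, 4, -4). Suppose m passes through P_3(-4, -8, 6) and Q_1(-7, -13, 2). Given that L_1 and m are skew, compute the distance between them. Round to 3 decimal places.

A direction vector for m is Q_1 − P_3 = (-3, -5, -4).
Common perpendicular direction n = (2, 4, -4) × (-3, -5, -4) = (-36, 20, 2).
With w = (-4, -8, 6) − (-6, 8, 11) = (2, -16, -5), w · n = -402.
Distance = |w · n| / |n| = |-402| / √1700 ≈ 9.750.

9.750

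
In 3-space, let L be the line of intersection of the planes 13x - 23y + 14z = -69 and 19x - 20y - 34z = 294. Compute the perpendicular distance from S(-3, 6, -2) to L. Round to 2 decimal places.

9.67

Direction of L: (13, -23, 14) × (19, -20, -34) = (1062, 708, 177).
A point on L: solving the two plane equations with x = -2 gives (-2, -3, -8).
Taking (-2, -3, -8) on L with direction v = (1062, 708, 177): w = S − (-2, -3, -8) = (-1, 9, 6), and w × v = (-2655, 6549, -10266).
Distance = |w × v| / |v| = √155329182 / √1660437 ≈ 9.67.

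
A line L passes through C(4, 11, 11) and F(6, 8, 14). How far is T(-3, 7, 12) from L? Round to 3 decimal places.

8.121

A direction vector for L is F − C = (2, -3, 3).
Taking (4, 11, 11) on L with direction v = (2, -3, 3): w = T − (4, 11, 11) = (-7, -4, 1), and w × v = (-9, 23, 29).
Distance = |w × v| / |v| = √1451 / √22 ≈ 8.121.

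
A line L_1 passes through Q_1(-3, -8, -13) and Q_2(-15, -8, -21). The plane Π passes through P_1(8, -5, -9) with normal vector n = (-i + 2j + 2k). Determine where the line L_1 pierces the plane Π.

A direction vector for L_1 is Q_2 − Q_1 = (-12, 0, -8).
Π: n·r = n·P_1 gives -x + 2y + 2z = -36.
Substitute r = (-3, -8, -13) + t(-12, 0, -8) into the plane: -39 + (-4)t = -36, so t = -3/4.
Intersection: (-3, -8, -13) + (-3/4)·(-12, 0, -8) = (6, -8, -7).

(6, -8, -7)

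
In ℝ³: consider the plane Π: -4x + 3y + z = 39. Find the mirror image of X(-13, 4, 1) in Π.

(-5, -2, -1)

λ = (n·X − d)/|n|² = (65 − 39)/26 = 1.
Reflection = X − 2λn = (-13, 4, 1) − 2·(-4, 3, 1) = (-5, -2, -1).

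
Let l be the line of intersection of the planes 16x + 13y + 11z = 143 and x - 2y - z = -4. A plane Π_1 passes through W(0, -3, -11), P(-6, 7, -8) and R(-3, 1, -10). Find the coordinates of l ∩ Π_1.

(6, 7, -4)

Direction of l: (16, 13, 11) × (1, -2, -1) = (9, 27, -45).
A point on l: solving the two plane equations with x = 10 gives (10, 19, -24).
WP = (-6, 10, 3), WR = (-3, 4, 1); a normal to Π_1 is WP × WR = (-2, -3, 6).
Using W: Π_1 has equation -2x - 3y + 6z = -57.
Substitute r = (10, 19, -24) + t(9, 27, -45) into the plane: -221 + (-369)t = -57, so t = -4/9.
Intersection: (10, 19, -24) + (-4/9)·(9, 27, -45) = (6, 7, -4).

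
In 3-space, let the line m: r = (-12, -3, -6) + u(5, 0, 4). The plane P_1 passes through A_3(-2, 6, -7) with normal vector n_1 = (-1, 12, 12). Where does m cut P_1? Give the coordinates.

P_1: n_1·r = n_1·A_3 gives -x + 12y + 12z = -10.
Substitute r = (-12, -3, -6) + t(5, 0, 4) into the plane: -96 + 43t = -10, so t = 2.
Intersection: (-12, -3, -6) + 2·(5, 0, 4) = (-2, -3, 2).

(-2, -3, 2)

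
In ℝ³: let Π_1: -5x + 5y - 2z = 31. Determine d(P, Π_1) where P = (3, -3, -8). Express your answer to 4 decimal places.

n·P − d = (-5)·(3) + (5)·(-3) + (-2)·(-8) − 31 = -45; |n| = √54.
Distance = |-45| / √54 = 45/√54 ≈ 6.1237.

6.1237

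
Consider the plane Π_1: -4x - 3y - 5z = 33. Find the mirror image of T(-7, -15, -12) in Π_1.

(9, -3, 8)

λ = (n·T − d)/|n|² = (133 − 33)/50 = 2.
Reflection = T − 2λn = (-7, -15, -12) − 4·(-4, -3, -5) = (9, -3, 8).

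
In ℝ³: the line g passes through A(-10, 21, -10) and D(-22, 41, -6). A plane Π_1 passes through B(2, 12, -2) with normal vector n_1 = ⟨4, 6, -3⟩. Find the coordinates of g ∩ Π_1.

(-4, 11, -12)

A direction vector for g is D − A = (-12, 20, 4).
Π_1: n_1·r = n_1·B gives 4x + 6y - 3z = 86.
Substitute r = (-10, 21, -10) + t(-12, 20, 4) into the plane: 116 + 60t = 86, so t = -1/2.
Intersection: (-10, 21, -10) + (-1/2)·(-12, 20, 4) = (-4, 11, -12).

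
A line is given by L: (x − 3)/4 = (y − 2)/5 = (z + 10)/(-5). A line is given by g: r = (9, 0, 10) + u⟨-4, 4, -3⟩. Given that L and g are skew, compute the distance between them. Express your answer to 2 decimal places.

14.17

L has direction (4, 5, -5) through (3, 2, -10).
Common perpendicular direction n = (4, 5, -5) × (-4, 4, -3) = (5, 32, 36).
With w = (9, 0, 10) − (3, 2, -10) = (6, -2, 20), w · n = 686.
Distance = |w · n| / |n| = |686| / √2345 ≈ 14.17.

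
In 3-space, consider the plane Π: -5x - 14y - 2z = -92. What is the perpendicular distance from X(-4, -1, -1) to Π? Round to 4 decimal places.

8.5333

n·X − d = (-5)·(-4) + (-14)·(-1) + (-2)·(-1) − (-92) = 128; |n| = √225.
Distance = |128| / √225 = 128/√225 ≈ 8.5333.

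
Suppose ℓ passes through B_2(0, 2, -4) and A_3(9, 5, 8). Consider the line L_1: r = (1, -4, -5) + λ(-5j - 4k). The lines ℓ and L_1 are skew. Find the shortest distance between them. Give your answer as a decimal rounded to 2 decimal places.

1.64

A direction vector for ℓ is A_3 − B_2 = (9, 3, 12).
Common perpendicular direction n = (9, 3, 12) × (0, -5, -4) = (48, 36, -45).
With w = (1, -4, -5) − (0, 2, -4) = (1, -6, -1), w · n = -123.
Distance = |w · n| / |n| = |-123| / √5625 ≈ 1.64.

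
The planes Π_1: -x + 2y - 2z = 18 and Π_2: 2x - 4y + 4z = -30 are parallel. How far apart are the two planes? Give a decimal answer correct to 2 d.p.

1.00

Rescale Π_2 by 1/(-2): -x + 2y - 2z = 15. Then distance = |18 − 15| / √9 ≈ 1.00.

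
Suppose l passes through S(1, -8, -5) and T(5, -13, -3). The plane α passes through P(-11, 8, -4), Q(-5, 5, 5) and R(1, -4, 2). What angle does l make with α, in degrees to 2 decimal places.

A direction vector for l is T − S = (4, -5, 2).
PQ = (6, -3, 9), PR = (12, -12, 6); a normal to α is PQ × PR = (90, 72, -36).
Using P: α has equation 90x + 72y - 36z = -270.
sin θ = |n·v| / (|n||v|) = |-72| / (√14580 · √45) = 0.08889.
θ ≈ 5.10°.

5.10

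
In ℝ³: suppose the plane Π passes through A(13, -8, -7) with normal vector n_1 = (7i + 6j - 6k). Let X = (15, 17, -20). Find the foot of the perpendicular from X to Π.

Π: n_1·r = n_1·A gives 7x + 6y - 6z = 85.
Foot = X − λn with λ = (n·X − d)/|n|² = (327 − 85)/121 = 2.
Foot = (15, 17, -20) − 2·(7, 6, -6) = (1, 5, -8).

(1, 5, -8)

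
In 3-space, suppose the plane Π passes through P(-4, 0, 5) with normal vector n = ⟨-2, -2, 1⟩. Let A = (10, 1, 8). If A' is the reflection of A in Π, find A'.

Π: n·r = n·P gives -2x - 2y + z = 13.
λ = (n·A − d)/|n|² = (-14 − 13)/9 = -3.
Reflection = A − 2λn = (10, 1, 8) − (-6)·(-2, -2, 1) = (-2, -11, 14).

(-2, -11, 14)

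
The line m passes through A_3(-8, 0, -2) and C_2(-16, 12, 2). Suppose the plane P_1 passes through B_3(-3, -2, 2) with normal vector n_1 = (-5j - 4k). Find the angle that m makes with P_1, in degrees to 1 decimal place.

A direction vector for m is C_2 − A_3 = (-8, 12, 4).
P_1: n_1·r = n_1·B_3 gives -5y - 4z = 2.
sin θ = |n·v| / (|n||v|) = |-76| / (√41 · √224) = 0.79304.
θ ≈ 52.5°.

52.5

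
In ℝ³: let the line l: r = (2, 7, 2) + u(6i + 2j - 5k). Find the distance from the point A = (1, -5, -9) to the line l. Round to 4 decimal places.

Taking (2, 7, 2) on l with direction v = (6, 2, -5): w = A − (2, 7, 2) = (-1, -12, -11), and w × v = (82, -71, 70).
Distance = |w × v| / |v| = √16665 / √65 ≈ 16.0120.

16.0120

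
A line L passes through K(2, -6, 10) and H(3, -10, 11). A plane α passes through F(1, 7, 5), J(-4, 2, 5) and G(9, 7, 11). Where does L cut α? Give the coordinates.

A direction vector for L is H − K = (1, -4, 1).
FJ = (-5, -5, 0), FG = (8, 0, 6); a normal to α is FJ × FG = (-30, 30, 40).
Using F: α has equation -30x + 30y + 40z = 380.
Substitute r = (2, -6, 10) + t(1, -4, 1) into the plane: 160 + (-110)t = 380, so t = -2.
Intersection: (2, -6, 10) + (-2)·(1, -4, 1) = (0, 2, 8).

(0, 2, 8)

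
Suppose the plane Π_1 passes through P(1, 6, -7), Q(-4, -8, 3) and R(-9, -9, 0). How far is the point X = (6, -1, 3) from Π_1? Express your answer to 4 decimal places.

PQ = (-5, -14, 10), PR = (-10, -15, 7); a normal to Π_1 is PQ × PR = (52, -65, -65).
Using P: Π_1 has equation 52x - 65y - 65z = 117.
n·X − d = (52)·(6) + (-65)·(-1) + (-65)·(3) − 117 = 65; |n| = √11154.
Distance = |65| / √11154 = 65/√11154 ≈ 0.6155.

0.6155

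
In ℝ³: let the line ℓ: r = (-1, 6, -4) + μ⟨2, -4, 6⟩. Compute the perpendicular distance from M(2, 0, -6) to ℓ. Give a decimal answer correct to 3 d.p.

Taking (-1, 6, -4) on ℓ with direction v = (2, -4, 6): w = M − (-1, 6, -4) = (3, -6, -2), and w × v = (-44, -22, 0).
Distance = |w × v| / |v| = √2420 / √56 ≈ 6.574.

6.574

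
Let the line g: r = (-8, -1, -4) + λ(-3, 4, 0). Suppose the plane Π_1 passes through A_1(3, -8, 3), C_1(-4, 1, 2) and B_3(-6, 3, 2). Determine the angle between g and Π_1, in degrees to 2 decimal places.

4.68

A_1C_1 = (-7, 9, -1), A_1B_3 = (-9, 11, -1); a normal to Π_1 is A_1C_1 × A_1B_3 = (2, 2, 4).
Using A_1: Π_1 has equation 2x + 2y + 4z = 2.
sin θ = |n·v| / (|n||v|) = |2| / (√24 · √25) = 0.08165.
θ ≈ 4.68°.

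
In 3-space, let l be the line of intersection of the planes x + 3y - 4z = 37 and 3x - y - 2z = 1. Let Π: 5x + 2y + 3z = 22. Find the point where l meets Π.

Direction of l: (1, 3, -4) × (3, -1, -2) = (-10, -10, -10).
A point on l: solving the two plane equations with x = 0 gives (0, 7, -4).
Substitute r = (0, 7, -4) + t(-10, -10, -10) into the plane: 2 + (-100)t = 22, so t = -1/5.
Intersection: (0, 7, -4) + (-1/5)·(-10, -10, -10) = (2, 9, -2).

(2, 9, -2)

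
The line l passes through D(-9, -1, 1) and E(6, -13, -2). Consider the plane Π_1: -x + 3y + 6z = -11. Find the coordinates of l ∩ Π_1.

A direction vector for l is E − D = (15, -12, -3).
Substitute r = (-9, -1, 1) + t(15, -12, -3) into the plane: 12 + (-69)t = -11, so t = 1/3.
Intersection: (-9, -1, 1) + (1/3)·(15, -12, -3) = (-4, -5, 0).

(-4, -5, 0)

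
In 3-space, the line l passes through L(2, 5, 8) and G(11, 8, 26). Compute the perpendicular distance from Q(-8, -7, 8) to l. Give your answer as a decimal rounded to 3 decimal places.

A direction vector for l is G − L = (9, 3, 18).
Taking (2, 5, 8) on l with direction v = (9, 3, 18): w = Q − (2, 5, 8) = (-10, -12, 0), and w × v = (-216, 180, 78).
Distance = |w × v| / |v| = √85140 / √414 ≈ 14.341.

14.341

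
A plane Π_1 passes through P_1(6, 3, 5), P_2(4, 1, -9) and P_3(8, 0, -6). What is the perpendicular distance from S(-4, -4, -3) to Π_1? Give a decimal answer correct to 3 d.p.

8.581

P_1P_2 = (-2, -2, -14), P_1P_3 = (2, -3, -11); a normal to Π_1 is P_1P_2 × P_1P_3 = (-20, -50, 10).
Using P_1: Π_1 has equation -20x - 50y + 10z = -220.
n·S − d = (-20)·(-4) + (-50)·(-4) + (10)·(-3) − (-220) = 470; |n| = √3000.
Distance = |470| / √3000 = 470/√3000 ≈ 8.581.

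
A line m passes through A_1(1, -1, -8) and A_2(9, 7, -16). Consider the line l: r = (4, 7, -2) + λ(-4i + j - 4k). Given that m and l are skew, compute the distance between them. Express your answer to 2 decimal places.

8.59

A direction vector for m is A_2 − A_1 = (8, 8, -8).
Common perpendicular direction n = (8, 8, -8) × (-4, 1, -4) = (-24, 64, 40).
With w = (4, 7, -2) − (1, -1, -8) = (3, 8, 6), w · n = 680.
Distance = |w · n| / |n| = |680| / √6272 ≈ 8.59.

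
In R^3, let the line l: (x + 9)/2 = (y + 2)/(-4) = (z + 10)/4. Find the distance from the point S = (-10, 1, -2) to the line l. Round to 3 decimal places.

l has direction (2, -4, 4) through (-9, -2, -10).
Taking (-9, -2, -10) on l with direction v = (2, -4, 4): w = S − (-9, -2, -10) = (-1, 3, 8), and w × v = (44, 20, -2).
Distance = |w × v| / |v| = √2340 / √36 ≈ 8.062.

8.062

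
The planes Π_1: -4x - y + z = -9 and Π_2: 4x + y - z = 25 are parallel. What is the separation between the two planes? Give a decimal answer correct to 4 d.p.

Rescale Π_2 by 1/(-1): -4x - y + z = -25. Then distance = |-9 − (-25)| / √18 ≈ 3.7712.

3.7712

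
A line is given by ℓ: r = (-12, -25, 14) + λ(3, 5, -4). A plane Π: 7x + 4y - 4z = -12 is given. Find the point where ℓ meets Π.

Substitute r = (-12, -25, 14) + t(3, 5, -4) into the plane: -240 + 57t = -12, so t = 4.
Intersection: (-12, -25, 14) + 4·(3, 5, -4) = (0, -5, -2).

(0, -5, -2)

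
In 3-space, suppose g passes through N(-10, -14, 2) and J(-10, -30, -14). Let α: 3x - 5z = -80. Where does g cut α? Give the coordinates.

(-10, -6, 10)

A direction vector for g is J − N = (0, -16, -16).
Substitute r = (-10, -14, 2) + t(0, -16, -16) into the plane: -40 + 80t = -80, so t = -1/2.
Intersection: (-10, -14, 2) + (-1/2)·(0, -16, -16) = (-10, -6, 10).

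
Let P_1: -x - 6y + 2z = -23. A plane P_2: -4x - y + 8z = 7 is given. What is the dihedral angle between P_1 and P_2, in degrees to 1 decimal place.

63.2

cos θ = |n₁·n₂| / (|n₁||n₂|) = |26| / (√41 · √81).
θ = arccos(0.45117) ≈ 63.2°.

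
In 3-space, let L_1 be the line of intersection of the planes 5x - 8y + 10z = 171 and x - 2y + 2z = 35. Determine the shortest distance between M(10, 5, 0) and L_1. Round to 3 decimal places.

11.713

Direction of L_1: (5, -8, 10) × (1, -2, 2) = (4, 0, -2).
A point on L_1: solving the two plane equations with x = 11 gives (11, -2, 10).
Taking (11, -2, 10) on L_1 with direction v = (4, 0, -2): w = M − (11, -2, 10) = (-1, 7, -10), and w × v = (-14, -42, -28).
Distance = |w × v| / |v| = √2744 / √20 ≈ 11.713.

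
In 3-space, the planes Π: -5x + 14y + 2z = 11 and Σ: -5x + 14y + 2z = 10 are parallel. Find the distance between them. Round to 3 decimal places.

Same normal n = (-5, 14, 2) with |n| = √225; distance = |11 − 10| / |n| = 1/√225 ≈ 0.067.

0.067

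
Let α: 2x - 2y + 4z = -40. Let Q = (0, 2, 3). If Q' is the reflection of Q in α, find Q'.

λ = (n·Q − d)/|n|² = (8 − (-40))/24 = 2.
Reflection = Q − 2λn = (0, 2, 3) − 4·(2, -2, 4) = (-8, 10, -13).

(-8, 10, -13)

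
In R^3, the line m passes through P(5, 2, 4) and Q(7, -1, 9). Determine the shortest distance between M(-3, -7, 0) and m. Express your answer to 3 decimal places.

12.604

A direction vector for m is Q − P = (2, -3, 5).
Taking (5, 2, 4) on m with direction v = (2, -3, 5): w = M − (5, 2, 4) = (-8, -9, -4), and w × v = (-57, 32, 42).
Distance = |w × v| / |v| = √6037 / √38 ≈ 12.604.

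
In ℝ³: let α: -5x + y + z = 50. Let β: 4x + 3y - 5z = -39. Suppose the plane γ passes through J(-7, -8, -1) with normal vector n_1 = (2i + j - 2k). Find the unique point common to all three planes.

(-7, 8, 7)

γ: n_1·r = n_1·J gives 2x + y - 2z = -20.
Solving the 3×3 linear system -5x + y + z = 50, 4x + 3y - 5z = -39, 2x + y - 2z = -20 (e.g. by elimination or Cramer's rule, determinant = 1) gives (-7, 8, 7).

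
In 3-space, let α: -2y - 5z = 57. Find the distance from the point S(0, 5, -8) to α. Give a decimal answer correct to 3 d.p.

5.014

n·S − d = (0)·(0) + (-2)·(5) + (-5)·(-8) − 57 = -27; |n| = √29.
Distance = |-27| / √29 = 27/√29 ≈ 5.014.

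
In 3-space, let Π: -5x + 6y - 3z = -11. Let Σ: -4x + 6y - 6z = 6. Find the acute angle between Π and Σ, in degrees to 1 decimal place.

19.5

cos θ = |n₁·n₂| / (|n₁||n₂|) = |74| / (√70 · √88).
θ = arccos(0.94285) ≈ 19.5°.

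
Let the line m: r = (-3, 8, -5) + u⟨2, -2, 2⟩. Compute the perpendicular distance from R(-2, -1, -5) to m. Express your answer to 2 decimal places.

Taking (-3, 8, -5) on m with direction v = (2, -2, 2): w = R − (-3, 8, -5) = (1, -9, 0), and w × v = (-18, -2, 16).
Distance = |w × v| / |v| = √584 / √12 ≈ 6.98.

6.98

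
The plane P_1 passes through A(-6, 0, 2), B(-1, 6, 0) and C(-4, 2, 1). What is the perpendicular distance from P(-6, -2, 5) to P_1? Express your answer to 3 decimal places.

2.667

AB = (5, 6, -2), AC = (2, 2, -1); a normal to P_1 is AB × AC = (-2, 1, -2).
Using A: P_1 has equation -2x + y - 2z = 8.
n·P − d = (-2)·(-6) + (1)·(-2) + (-2)·(5) − 8 = -8; |n| = √9.
Distance = |-8| / √9 = 8/√9 ≈ 2.667.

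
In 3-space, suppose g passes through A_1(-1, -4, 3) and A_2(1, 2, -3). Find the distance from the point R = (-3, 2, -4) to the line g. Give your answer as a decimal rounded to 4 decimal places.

4.1167

A direction vector for g is A_2 − A_1 = (2, 6, -6).
Taking (-1, -4, 3) on g with direction v = (2, 6, -6): w = R − (-1, -4, 3) = (-2, 6, -7), and w × v = (6, -26, -24).
Distance = |w × v| / |v| = √1288 / √76 ≈ 4.1167.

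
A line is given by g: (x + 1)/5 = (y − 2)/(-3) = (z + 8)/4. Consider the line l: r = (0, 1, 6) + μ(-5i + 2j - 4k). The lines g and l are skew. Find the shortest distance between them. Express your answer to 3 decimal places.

g has direction (5, -3, 4) through (-1, 2, -8).
Common perpendicular direction n = (5, -3, 4) × (-5, 2, -4) = (4, 0, -5).
With w = (0, 1, 6) − (-1, 2, -8) = (1, -1, 14), w · n = -66.
Distance = |w · n| / |n| = |-66| / √41 ≈ 10.307.

10.307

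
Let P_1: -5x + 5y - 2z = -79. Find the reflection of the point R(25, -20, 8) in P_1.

(-5, 10, -4)

λ = (n·R − d)/|n|² = (-241 − (-79))/54 = -3.
Reflection = R − 2λn = (25, -20, 8) − (-6)·(-5, 5, -2) = (-5, 10, -4).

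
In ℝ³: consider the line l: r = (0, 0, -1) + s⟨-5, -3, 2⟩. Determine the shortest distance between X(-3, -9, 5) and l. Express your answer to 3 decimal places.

Taking (0, 0, -1) on l with direction v = (-5, -3, 2): w = X − (0, 0, -1) = (-3, -9, 6), and w × v = (0, -24, -36).
Distance = |w × v| / |v| = √1872 / √38 ≈ 7.019.

7.019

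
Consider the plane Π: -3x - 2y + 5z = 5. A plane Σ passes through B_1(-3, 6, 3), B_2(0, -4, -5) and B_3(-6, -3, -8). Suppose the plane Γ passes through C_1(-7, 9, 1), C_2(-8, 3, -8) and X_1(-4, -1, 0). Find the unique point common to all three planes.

(-6, 4, -1)

B_1B_2 = (3, -10, -8), B_1B_3 = (-3, -9, -11); a normal to Σ is B_1B_2 × B_1B_3 = (38, 57, -57).
Using B_1: Σ has equation 38x + 57y - 57z = 57.
C_1C_2 = (-1, -6, -9), C_1X_1 = (3, -10, -1); a normal to Γ is C_1C_2 × C_1X_1 = (-84, -28, 28).
Using C_1: Γ has equation -84x - 28y + 28z = 364.
Solving the 3×3 linear system -3x - 2y + 5z = 5, 38x + 57y - 57z = 57, -84x - 28y + 28z = 364 (e.g. by elimination or Cramer's rule, determinant = 11172) gives (-6, 4, -1).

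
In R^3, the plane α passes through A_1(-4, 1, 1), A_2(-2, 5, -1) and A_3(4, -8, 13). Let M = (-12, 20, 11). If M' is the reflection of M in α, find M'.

(6, -4, -19)

A_1A_2 = (2, 4, -2), A_1A_3 = (8, -9, 12); a normal to α is A_1A_2 × A_1A_3 = (30, -40, -50).
Using A_1: α has equation 30x - 40y - 50z = -210.
λ = (n·M − d)/|n|² = (-1710 − (-210))/5000 = -3/10.
Reflection = M − 2λn = (-12, 20, 11) − (-3/5)·(30, -40, -50) = (6, -4, -19).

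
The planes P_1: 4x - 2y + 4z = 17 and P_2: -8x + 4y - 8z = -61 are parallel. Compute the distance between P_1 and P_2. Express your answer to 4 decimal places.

2.2500

Rescale P_2 by 1/(-2): 4x - 2y + 4z = 61/2. Then distance = |17 − (61/2)| / √36 ≈ 2.2500.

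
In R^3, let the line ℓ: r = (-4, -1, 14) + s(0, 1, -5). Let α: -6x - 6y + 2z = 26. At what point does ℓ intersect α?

Substitute r = (-4, -1, 14) + t(0, 1, -5) into the plane: 58 + (-16)t = 26, so t = 2.
Intersection: (-4, -1, 14) + 2·(0, 1, -5) = (-4, 1, 4).

(-4, 1, 4)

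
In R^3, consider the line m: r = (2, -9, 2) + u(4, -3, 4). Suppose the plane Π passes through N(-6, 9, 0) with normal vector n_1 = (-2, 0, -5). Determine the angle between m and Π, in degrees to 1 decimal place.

Π: n_1·r = n_1·N gives -2x - 5z = 12.
sin θ = |n·v| / (|n||v|) = |-28| / (√29 · √41) = 0.81202.
θ ≈ 54.3°.

54.3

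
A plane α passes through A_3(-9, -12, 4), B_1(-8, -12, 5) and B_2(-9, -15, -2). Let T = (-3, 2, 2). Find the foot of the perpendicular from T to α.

A_3B_1 = (1, 0, 1), A_3B_2 = (0, -3, -6); a normal to α is A_3B_1 × A_3B_2 = (3, 6, -3).
Using A_3: α has equation 3x + 6y - 3z = -111.
Foot = T − λn with λ = (n·T − d)/|n|² = (-3 − (-111))/54 = 2.
Foot = (-3, 2, 2) − 2·(3, 6, -3) = (-9, -10, 8).

(-9, -10, 8)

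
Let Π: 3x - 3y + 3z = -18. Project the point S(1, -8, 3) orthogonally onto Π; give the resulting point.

(-5, -2, -3)

Foot = S − λn with λ = (n·S − d)/|n|² = (36 − (-18))/27 = 2.
Foot = (1, -8, 3) − 2·(3, -3, 3) = (-5, -2, -3).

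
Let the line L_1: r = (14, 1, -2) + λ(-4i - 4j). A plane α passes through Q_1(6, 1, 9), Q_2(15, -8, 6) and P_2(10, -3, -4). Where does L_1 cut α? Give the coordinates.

(10, -3, -2)

Q_1Q_2 = (9, -9, -3), Q_1P_2 = (4, -4, -13); a normal to α is Q_1Q_2 × Q_1P_2 = (105, 105, 0).
Using Q_1: α has equation 105x + 105y = 735.
Substitute r = (14, 1, -2) + t(-4, -4, 0) into the plane: 1575 + (-840)t = 735, so t = 1.
Intersection: (14, 1, -2) + 1·(-4, -4, 0) = (10, -3, -2).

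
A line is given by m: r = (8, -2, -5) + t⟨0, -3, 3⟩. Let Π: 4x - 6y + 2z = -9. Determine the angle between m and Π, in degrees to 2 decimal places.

sin θ = |n·v| / (|n||v|) = |24| / (√56 · √18) = 0.75593.
θ ≈ 49.11°.

49.11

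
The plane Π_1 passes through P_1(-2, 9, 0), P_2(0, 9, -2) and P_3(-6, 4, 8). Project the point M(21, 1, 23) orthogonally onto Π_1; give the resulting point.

P_1P_2 = (2, 0, -2), P_1P_3 = (-4, -5, 8); a normal to Π_1 is P_1P_2 × P_1P_3 = (-10, -8, -10).
Using P_1: Π_1 has equation -10x - 8y - 10z = -52.
Foot = M − λn with λ = (n·M − d)/|n|² = (-448 − (-52))/264 = -3/2.
Foot = (21, 1, 23) − (-3/2)·(-10, -8, -10) = (6, -11, 8).

(6, -11, 8)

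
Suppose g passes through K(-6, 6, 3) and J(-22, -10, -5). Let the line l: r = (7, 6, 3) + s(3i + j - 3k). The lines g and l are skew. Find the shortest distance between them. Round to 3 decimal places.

7.531

A direction vector for g is J − K = (-16, -16, -8).
Common perpendicular direction n = (-16, -16, -8) × (3, 1, -3) = (56, -72, 32).
With w = (7, 6, 3) − (-6, 6, 3) = (13, 0, 0), w · n = 728.
Distance = |w · n| / |n| = |728| / √9344 ≈ 7.531.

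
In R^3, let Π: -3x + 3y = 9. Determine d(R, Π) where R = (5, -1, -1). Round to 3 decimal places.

n·R − d = (-3)·(5) + (3)·(-1) + (0)·(-1) − 9 = -27; |n| = √18.
Distance = |-27| / √18 = 27/√18 ≈ 6.364.

6.364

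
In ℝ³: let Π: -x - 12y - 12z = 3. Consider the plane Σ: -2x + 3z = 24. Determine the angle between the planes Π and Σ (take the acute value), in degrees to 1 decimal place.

cos θ = |n₁·n₂| / (|n₁||n₂|) = |-34| / (√289 · √13).
θ = arccos(0.55470) ≈ 56.3°.

56.3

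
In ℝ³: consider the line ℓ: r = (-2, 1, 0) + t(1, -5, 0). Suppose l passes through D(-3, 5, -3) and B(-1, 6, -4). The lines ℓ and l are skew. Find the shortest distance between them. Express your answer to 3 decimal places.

2.804

A direction vector for l is B − D = (2, 1, -1).
Common perpendicular direction n = (1, -5, 0) × (2, 1, -1) = (5, 1, 11).
With w = (-3, 5, -3) − (-2, 1, 0) = (-1, 4, -3), w · n = -34.
Distance = |w · n| / |n| = |-34| / √147 ≈ 2.804.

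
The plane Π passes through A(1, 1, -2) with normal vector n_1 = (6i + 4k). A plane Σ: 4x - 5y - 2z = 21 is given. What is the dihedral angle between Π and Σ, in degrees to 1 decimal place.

70.7

Π: n_1·r = n_1·A gives 6x + 4z = -2.
cos θ = |n₁·n₂| / (|n₁||n₂|) = |16| / (√52 · √45).
θ = arccos(0.33076) ≈ 70.7°.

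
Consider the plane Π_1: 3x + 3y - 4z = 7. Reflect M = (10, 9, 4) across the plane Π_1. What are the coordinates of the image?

λ = (n·M − d)/|n|² = (41 − 7)/34 = 1.
Reflection = M − 2λn = (10, 9, 4) − 2·(3, 3, -4) = (4, 3, 12).

(4, 3, 12)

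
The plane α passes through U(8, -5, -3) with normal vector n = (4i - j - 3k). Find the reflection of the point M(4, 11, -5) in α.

(12, 9, -11)

α: n·r = n·U gives 4x - y - 3z = 46.
λ = (n·M − d)/|n|² = (20 − 46)/26 = -1.
Reflection = M − 2λn = (4, 11, -5) − (-2)·(4, -1, -3) = (12, 9, -11).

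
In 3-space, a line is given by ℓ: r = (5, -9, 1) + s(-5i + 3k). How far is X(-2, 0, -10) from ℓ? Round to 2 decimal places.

Taking (5, -9, 1) on ℓ with direction v = (-5, 0, 3): w = X − (5, -9, 1) = (-7, 9, -11), and w × v = (27, 76, 45).
Distance = |w × v| / |v| = √8530 / √34 ≈ 15.84.

15.84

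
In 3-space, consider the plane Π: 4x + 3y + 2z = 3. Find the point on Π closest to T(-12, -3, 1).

Foot = T − λn with λ = (n·T − d)/|n|² = (-55 − 3)/29 = -2.
Foot = (-12, -3, 1) − (-2)·(4, 3, 2) = (-4, 3, 5).

(-4, 3, 5)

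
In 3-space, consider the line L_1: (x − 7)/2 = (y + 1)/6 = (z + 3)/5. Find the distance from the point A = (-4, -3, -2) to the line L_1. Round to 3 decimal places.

10.633

L_1 has direction (2, 6, 5) through (7, -1, -3).
Taking (7, -1, -3) on L_1 with direction v = (2, 6, 5): w = A − (7, -1, -3) = (-11, -2, 1), and w × v = (-16, 57, -62).
Distance = |w × v| / |v| = √7349 / √65 ≈ 10.633.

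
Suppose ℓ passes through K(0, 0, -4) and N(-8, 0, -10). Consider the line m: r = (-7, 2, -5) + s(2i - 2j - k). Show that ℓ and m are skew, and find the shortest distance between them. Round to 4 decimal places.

A direction vector for ℓ is N − K = (-8, 0, -6).
Common perpendicular direction n = (-8, 0, -6) × (2, -2, -1) = (-12, -20, 16).
With w = (-7, 2, -5) − (0, 0, -4) = (-7, 2, -1), w · n = 28.
Since n ≠ 0 the lines are not parallel, and w · n = 28 ≠ 0 so they do not intersect; hence they are skew.
Distance = |w · n| / |n| = |28| / √800 ≈ 0.9899.

0.9899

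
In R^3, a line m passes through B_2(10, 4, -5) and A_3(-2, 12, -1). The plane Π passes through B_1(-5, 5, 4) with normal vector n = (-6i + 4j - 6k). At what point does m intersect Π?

(4, 8, -3)

A direction vector for m is A_3 − B_2 = (-12, 8, 4).
Π: n·r = n·B_1 gives -6x + 4y - 6z = 26.
Substitute r = (10, 4, -5) + t(-12, 8, 4) into the plane: -14 + 80t = 26, so t = 1/2.
Intersection: (10, 4, -5) + (1/2)·(-12, 8, 4) = (4, 8, -3).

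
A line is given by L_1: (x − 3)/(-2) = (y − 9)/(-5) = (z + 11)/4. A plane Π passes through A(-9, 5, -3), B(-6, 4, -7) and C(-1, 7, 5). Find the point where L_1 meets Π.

L_1 has direction (-2, -5, 4) through (3, 9, -11).
AB = (3, -1, -4), AC = (8, 2, 8); a normal to Π is AB × AC = (0, -56, 14).
Using A: Π has equation -56y + 14z = -322.
Substitute r = (3, 9, -11) + t(-2, -5, 4) into the plane: -658 + 336t = -322, so t = 1.
Intersection: (3, 9, -11) + 1·(-2, -5, 4) = (1, 4, -7).

(1, 4, -7)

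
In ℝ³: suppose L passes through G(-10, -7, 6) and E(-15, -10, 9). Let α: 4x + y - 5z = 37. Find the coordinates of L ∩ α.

A direction vector for L is E − G = (-5, -3, 3).
Substitute r = (-10, -7, 6) + t(-5, -3, 3) into the plane: -77 + (-38)t = 37, so t = -3.
Intersection: (-10, -7, 6) + (-3)·(-5, -3, 3) = (5, 2, -3).

(5, 2, -3)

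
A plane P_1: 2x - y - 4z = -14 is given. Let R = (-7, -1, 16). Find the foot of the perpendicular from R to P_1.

Foot = R − λn with λ = (n·R − d)/|n|² = (-77 − (-14))/21 = -3.
Foot = (-7, -1, 16) − (-3)·(2, -1, -4) = (-1, -4, 4).

(-1, -4, 4)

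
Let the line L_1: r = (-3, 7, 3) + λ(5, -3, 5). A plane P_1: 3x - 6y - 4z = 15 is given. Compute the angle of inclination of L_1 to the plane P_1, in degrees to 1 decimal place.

sin θ = |n·v| / (|n||v|) = |13| / (√61 · √59) = 0.21670.
θ ≈ 12.5°.

12.5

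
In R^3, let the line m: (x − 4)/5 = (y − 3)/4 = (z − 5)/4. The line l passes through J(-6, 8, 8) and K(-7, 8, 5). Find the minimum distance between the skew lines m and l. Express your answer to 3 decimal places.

m has direction (5, 4, 4) through (4, 3, 5).
A direction vector for l is K − J = (-1, 0, -3).
Common perpendicular direction n = (5, 4, 4) × (-1, 0, -3) = (-12, 11, 4).
With w = (-6, 8, 8) − (4, 3, 5) = (-10, 5, 3), w · n = 187.
Distance = |w · n| / |n| = |187| / √281 ≈ 11.155.

11.155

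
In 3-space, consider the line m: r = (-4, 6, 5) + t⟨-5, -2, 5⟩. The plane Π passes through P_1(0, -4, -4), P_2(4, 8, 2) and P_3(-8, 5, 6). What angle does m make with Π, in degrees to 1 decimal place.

23.6

P_1P_2 = (4, 12, 6), P_1P_3 = (-8, 9, 10); a normal to Π is P_1P_2 × P_1P_3 = (66, -88, 132).
Using P_1: Π has equation 66x - 88y + 132z = -176.
sin θ = |n·v| / (|n||v|) = |506| / (√29524 · √54) = 0.40074.
θ ≈ 23.6°.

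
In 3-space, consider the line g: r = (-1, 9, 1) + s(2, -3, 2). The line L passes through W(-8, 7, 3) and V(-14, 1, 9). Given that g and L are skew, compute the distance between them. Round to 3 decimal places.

0.772

A direction vector for L is V − W = (-6, -6, 6).
Common perpendicular direction n = (2, -3, 2) × (-6, -6, 6) = (-6, -24, -30).
With w = (-8, 7, 3) − (-1, 9, 1) = (-7, -2, 2), w · n = 30.
Distance = |w · n| / |n| = |30| / √1512 ≈ 0.772.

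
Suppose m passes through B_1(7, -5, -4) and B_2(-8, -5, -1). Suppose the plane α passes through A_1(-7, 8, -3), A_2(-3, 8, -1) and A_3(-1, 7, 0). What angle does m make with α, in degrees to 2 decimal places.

A direction vector for m is B_2 − B_1 = (-15, 0, 3).
A_1A_2 = (4, 0, 2), A_1A_3 = (6, -1, 3); a normal to α is A_1A_2 × A_1A_3 = (2, 0, -4).
Using A_1: α has equation 2x - 4z = -2.
sin θ = |n·v| / (|n||v|) = |-42| / (√20 · √234) = 0.61394.
θ ≈ 37.87°.

37.87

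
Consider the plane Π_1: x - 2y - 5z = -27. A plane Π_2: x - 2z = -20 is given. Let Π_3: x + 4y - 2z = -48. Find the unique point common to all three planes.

Solving the 3×3 linear system x - 2y - 5z = -27, x - 2z = -20, x + 4y - 2z = -48 (e.g. by elimination or Cramer's rule, determinant = -12) gives (-6, -7, 7).

(-6, -7, 7)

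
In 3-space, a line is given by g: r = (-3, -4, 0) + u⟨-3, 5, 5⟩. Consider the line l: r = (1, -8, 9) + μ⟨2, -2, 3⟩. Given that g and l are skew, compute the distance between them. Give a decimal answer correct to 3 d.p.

0.379

Common perpendicular direction n = (-3, 5, 5) × (2, -2, 3) = (25, 19, -4).
With w = (1, -8, 9) − (-3, -4, 0) = (4, -4, 9), w · n = -12.
Distance = |w · n| / |n| = |-12| / √1002 ≈ 0.379.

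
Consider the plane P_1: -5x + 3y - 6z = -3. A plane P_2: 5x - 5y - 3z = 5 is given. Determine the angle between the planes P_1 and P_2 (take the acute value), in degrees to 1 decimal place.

cos θ = |n₁·n₂| / (|n₁||n₂|) = |-22| / (√70 · √59).
θ = arccos(0.34233) ≈ 70.0°.

70.0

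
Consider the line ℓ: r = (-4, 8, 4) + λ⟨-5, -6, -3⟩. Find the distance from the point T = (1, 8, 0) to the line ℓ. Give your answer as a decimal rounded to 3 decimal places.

Taking (-4, 8, 4) on ℓ with direction v = (-5, -6, -3): w = T − (-4, 8, 4) = (5, 0, -4), and w × v = (-24, 35, -30).
Distance = |w × v| / |v| = √2701 / √70 ≈ 6.212.

6.212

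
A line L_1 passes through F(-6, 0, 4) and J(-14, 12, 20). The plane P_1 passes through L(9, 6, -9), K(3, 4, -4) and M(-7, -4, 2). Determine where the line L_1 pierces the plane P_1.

(-2, -6, -4)

A direction vector for L_1 is J − F = (-8, 12, 16).
LK = (-6, -2, 5), LM = (-16, -10, 11); a normal to P_1 is LK × LM = (28, -14, 28).
Using L: P_1 has equation 28x - 14y + 28z = -84.
Substitute r = (-6, 0, 4) + t(-8, 12, 16) into the plane: -56 + 56t = -84, so t = -1/2.
Intersection: (-6, 0, 4) + (-1/2)·(-8, 12, 16) = (-2, -6, -4).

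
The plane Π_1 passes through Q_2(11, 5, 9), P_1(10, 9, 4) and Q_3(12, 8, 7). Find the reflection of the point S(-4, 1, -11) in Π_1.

(-10, 7, -5)

Q_2P_1 = (-1, 4, -5), Q_2Q_3 = (1, 3, -2); a normal to Π_1 is Q_2P_1 × Q_2Q_3 = (7, -7, -7).
Using Q_2: Π_1 has equation 7x - 7y - 7z = -21.
λ = (n·S − d)/|n|² = (42 − (-21))/147 = 3/7.
Reflection = S − 2λn = (-4, 1, -11) − (6/7)·(7, -7, -7) = (-10, 7, -5).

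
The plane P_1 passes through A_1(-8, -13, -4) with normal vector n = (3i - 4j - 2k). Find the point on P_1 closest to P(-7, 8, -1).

P_1: n·r = n·A_1 gives 3x - 4y - 2z = 36.
Foot = P − λn with λ = (n·P − d)/|n|² = (-51 − 36)/29 = -3.
Foot = (-7, 8, -1) − (-3)·(3, -4, -2) = (2, -4, -7).

(2, -4, -7)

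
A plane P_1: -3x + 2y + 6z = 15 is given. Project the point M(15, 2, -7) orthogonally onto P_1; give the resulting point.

Foot = M − λn with λ = (n·M − d)/|n|² = (-83 − 15)/49 = -2.
Foot = (15, 2, -7) − (-2)·(-3, 2, 6) = (9, 6, 5).

(9, 6, 5)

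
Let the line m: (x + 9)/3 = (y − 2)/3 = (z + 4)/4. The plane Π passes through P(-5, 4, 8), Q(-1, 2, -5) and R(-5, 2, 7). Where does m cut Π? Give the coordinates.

(-3, 8, 4)

m has direction (3, 3, 4) through (-9, 2, -4).
PQ = (4, -2, -13), PR = (0, -2, -1); a normal to Π is PQ × PR = (-24, 4, -8).
Using P: Π has equation -24x + 4y - 8z = 72.
Substitute r = (-9, 2, -4) + t(3, 3, 4) into the plane: 256 + (-92)t = 72, so t = 2.
Intersection: (-9, 2, -4) + 2·(3, 3, 4) = (-3, 8, 4).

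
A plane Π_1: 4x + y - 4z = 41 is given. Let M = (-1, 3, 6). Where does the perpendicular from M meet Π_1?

(7, 5, -2)

Foot = M − λn with λ = (n·M − d)/|n|² = (-25 − 41)/33 = -2.
Foot = (-1, 3, 6) − (-2)·(4, 1, -4) = (7, 5, -2).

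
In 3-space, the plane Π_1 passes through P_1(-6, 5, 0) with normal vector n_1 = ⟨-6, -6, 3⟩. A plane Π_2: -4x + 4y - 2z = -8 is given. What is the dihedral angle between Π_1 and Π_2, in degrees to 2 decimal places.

83.62

Π_1: n_1·r = n_1·P_1 gives -6x - 6y + 3z = 6.
cos θ = |n₁·n₂| / (|n₁||n₂|) = |-6| / (√81 · √36).
θ = arccos(0.11111) ≈ 83.62°.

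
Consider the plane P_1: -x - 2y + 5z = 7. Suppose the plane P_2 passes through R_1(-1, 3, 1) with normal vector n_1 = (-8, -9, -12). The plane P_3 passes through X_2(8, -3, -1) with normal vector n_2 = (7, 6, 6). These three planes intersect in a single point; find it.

P_2: n_1·r = n_1·R_1 gives -8x - 9y - 12z = -31.
P_3: n_2·r = n_2·X_2 gives 7x + 6y + 6z = 32.
Solving the 3×3 linear system -x - 2y + 5z = 7, -8x - 9y - 12z = -31, 7x + 6y + 6z = 32 (e.g. by elimination or Cramer's rule, determinant = 129) gives (8, -5, 1).

(8, -5, 1)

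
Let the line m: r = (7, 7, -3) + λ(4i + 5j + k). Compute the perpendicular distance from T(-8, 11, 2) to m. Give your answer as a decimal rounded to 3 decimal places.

Taking (7, 7, -3) on m with direction v = (4, 5, 1): w = T − (7, 7, -3) = (-15, 4, 5), and w × v = (-21, 35, -91).
Distance = |w × v| / |v| = √9947 / √42 ≈ 15.389.

15.389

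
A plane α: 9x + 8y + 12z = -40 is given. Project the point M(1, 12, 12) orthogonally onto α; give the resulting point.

Foot = M − λn with λ = (n·M − d)/|n|² = (249 − (-40))/289 = 1.
Foot = (1, 12, 12) − 1·(9, 8, 12) = (-8, 4, 0).

(-8, 4, 0)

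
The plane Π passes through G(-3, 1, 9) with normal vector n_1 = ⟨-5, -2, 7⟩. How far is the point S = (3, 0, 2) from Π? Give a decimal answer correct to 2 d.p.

Π: n_1·r = n_1·G gives -5x - 2y + 7z = 76.
n·S − d = (-5)·(3) + (-2)·(0) + (7)·(2) − 76 = -77; |n| = √78.
Distance = |-77| / √78 = 77/√78 ≈ 8.72.

8.72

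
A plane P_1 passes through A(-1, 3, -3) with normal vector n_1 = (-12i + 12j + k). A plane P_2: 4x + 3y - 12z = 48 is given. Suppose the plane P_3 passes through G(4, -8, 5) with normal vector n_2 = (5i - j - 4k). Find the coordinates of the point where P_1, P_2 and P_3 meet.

P_1: n_1·r = n_1·A gives -12x + 12y + z = 45.
P_3: n_2·r = n_2·G gives 5x - y - 4z = 8.
Solving the 3×3 linear system -12x + 12y + z = 45, 4x + 3y - 12z = 48, 5x - y - 4z = 8 (e.g. by elimination or Cramer's rule, determinant = -259) gives (0, 4, -3).

(0, 4, -3)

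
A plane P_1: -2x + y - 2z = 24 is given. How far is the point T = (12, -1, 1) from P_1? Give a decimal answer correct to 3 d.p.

n·T − d = (-2)·(12) + (1)·(-1) + (-2)·(1) − 24 = -51; |n| = √9.
Distance = |-51| / √9 = 51/√9 ≈ 17.000.

17.000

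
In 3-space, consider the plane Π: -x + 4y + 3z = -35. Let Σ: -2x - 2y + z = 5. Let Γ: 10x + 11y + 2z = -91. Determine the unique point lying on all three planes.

Solving the 3×3 linear system -x + 4y + 3z = -35, -2x - 2y + z = 5, 10x + 11y + 2z = -91 (e.g. by elimination or Cramer's rule, determinant = 65) gives (-4, -3, -9).

(-4, -3, -9)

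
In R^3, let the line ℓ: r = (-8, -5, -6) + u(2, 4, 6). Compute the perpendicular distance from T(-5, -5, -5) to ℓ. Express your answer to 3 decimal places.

2.726

Taking (-8, -5, -6) on ℓ with direction v = (2, 4, 6): w = T − (-8, -5, -6) = (3, 0, 1), and w × v = (-4, -16, 12).
Distance = |w × v| / |v| = √416 / √56 ≈ 2.726.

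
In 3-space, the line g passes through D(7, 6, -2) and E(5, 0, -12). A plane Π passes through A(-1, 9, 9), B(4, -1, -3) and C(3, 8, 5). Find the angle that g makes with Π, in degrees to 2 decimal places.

22.37

A direction vector for g is E − D = (-2, -6, -10).
AB = (5, -10, -12), AC = (4, -1, -4); a normal to Π is AB × AC = (28, -28, 35).
Using A: Π has equation 28x - 28y + 35z = 35.
sin θ = |n·v| / (|n||v|) = |-238| / (√2793 · √140) = 0.38061.
θ ≈ 22.37°.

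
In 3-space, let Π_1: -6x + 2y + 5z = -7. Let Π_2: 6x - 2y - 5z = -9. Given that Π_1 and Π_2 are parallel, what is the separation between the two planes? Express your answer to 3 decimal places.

Rescale Π_2 by 1/(-1): -6x + 2y + 5z = 9. Then distance = |-7 − 9| / √65 ≈ 1.985.

1.985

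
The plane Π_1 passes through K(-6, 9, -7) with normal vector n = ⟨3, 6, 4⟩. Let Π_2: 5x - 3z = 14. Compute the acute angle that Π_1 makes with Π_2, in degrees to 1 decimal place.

86.2

Π_1: n·r = n·K gives 3x + 6y + 4z = 8.
cos θ = |n₁·n₂| / (|n₁||n₂|) = |3| / (√61 · √34).
θ = arccos(0.06587) ≈ 86.2°.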